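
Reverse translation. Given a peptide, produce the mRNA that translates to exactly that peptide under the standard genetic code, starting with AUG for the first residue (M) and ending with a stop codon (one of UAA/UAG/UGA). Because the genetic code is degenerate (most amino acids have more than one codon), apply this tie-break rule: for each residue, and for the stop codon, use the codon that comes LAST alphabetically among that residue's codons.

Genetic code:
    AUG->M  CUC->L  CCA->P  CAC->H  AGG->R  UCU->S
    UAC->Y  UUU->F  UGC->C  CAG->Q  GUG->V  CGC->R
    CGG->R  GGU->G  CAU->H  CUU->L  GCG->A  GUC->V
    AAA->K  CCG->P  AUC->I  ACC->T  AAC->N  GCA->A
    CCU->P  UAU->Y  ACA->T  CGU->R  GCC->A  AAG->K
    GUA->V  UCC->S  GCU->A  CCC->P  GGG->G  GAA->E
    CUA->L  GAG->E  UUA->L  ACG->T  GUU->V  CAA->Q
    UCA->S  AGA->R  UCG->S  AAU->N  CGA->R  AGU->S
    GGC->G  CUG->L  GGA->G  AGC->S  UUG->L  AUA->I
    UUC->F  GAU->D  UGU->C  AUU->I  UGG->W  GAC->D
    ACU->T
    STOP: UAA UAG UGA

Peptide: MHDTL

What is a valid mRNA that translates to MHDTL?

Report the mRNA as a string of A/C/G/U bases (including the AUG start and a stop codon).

residue 1: M -> AUG (start codon)
residue 2: H codons sorted = CAC,CAU -> pick last = CAU
residue 3: D codons sorted = GAC,GAU -> pick last = GAU
residue 4: T codons sorted = ACA,ACC,ACG,ACU -> pick last = ACU
residue 5: L codons sorted = CUA,CUC,CUG,CUU,UUA,UUG -> pick last = UUG
terminator: stop codons sorted = UAA,UAG,UGA -> pick last = UGA

Answer: mRNA: AUGCAUGAUACUUUGUGA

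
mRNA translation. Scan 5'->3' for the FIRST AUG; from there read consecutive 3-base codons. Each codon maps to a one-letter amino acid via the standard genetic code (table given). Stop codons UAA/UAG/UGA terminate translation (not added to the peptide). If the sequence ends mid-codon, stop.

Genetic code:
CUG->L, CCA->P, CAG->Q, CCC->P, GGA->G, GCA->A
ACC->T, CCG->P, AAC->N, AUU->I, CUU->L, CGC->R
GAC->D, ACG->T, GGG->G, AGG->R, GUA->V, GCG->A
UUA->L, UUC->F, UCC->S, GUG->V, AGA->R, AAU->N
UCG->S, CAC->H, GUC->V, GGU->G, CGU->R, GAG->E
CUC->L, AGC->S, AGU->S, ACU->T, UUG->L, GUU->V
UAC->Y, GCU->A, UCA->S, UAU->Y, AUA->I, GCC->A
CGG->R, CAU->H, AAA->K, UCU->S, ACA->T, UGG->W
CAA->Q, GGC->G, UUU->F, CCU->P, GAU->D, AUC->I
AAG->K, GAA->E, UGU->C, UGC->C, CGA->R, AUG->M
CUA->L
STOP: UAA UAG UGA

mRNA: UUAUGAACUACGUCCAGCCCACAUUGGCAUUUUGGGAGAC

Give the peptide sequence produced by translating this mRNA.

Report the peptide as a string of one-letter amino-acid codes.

Answer: MNYVQPTLAFWE

Derivation:
start AUG at pos 2
pos 2: AUG -> M; peptide=M
pos 5: AAC -> N; peptide=MN
pos 8: UAC -> Y; peptide=MNY
pos 11: GUC -> V; peptide=MNYV
pos 14: CAG -> Q; peptide=MNYVQ
pos 17: CCC -> P; peptide=MNYVQP
pos 20: ACA -> T; peptide=MNYVQPT
pos 23: UUG -> L; peptide=MNYVQPTL
pos 26: GCA -> A; peptide=MNYVQPTLA
pos 29: UUU -> F; peptide=MNYVQPTLAF
pos 32: UGG -> W; peptide=MNYVQPTLAFW
pos 35: GAG -> E; peptide=MNYVQPTLAFWE
pos 38: only 2 nt remain (<3), stop (end of mRNA)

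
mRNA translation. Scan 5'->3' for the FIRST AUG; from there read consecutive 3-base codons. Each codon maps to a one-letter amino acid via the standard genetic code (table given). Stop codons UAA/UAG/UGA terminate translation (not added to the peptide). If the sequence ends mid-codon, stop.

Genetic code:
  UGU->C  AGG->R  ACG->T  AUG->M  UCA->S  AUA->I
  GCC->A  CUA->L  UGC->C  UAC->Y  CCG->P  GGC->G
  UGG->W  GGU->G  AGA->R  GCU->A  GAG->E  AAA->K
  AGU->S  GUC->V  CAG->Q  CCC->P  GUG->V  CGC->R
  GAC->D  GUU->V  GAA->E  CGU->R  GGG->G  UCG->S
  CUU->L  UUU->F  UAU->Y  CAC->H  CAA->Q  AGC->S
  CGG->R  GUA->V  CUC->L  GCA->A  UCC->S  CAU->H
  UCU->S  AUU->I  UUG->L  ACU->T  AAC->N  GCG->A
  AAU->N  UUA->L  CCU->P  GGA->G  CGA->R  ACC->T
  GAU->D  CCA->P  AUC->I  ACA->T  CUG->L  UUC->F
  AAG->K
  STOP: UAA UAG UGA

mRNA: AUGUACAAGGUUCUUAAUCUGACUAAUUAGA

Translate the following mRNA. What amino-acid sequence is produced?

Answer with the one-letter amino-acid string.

Answer: MYKVLNLTN

Derivation:
start AUG at pos 0
pos 0: AUG -> M; peptide=M
pos 3: UAC -> Y; peptide=MY
pos 6: AAG -> K; peptide=MYK
pos 9: GUU -> V; peptide=MYKV
pos 12: CUU -> L; peptide=MYKVL
pos 15: AAU -> N; peptide=MYKVLN
pos 18: CUG -> L; peptide=MYKVLNL
pos 21: ACU -> T; peptide=MYKVLNLT
pos 24: AAU -> N; peptide=MYKVLNLTN
pos 27: UAG -> STOP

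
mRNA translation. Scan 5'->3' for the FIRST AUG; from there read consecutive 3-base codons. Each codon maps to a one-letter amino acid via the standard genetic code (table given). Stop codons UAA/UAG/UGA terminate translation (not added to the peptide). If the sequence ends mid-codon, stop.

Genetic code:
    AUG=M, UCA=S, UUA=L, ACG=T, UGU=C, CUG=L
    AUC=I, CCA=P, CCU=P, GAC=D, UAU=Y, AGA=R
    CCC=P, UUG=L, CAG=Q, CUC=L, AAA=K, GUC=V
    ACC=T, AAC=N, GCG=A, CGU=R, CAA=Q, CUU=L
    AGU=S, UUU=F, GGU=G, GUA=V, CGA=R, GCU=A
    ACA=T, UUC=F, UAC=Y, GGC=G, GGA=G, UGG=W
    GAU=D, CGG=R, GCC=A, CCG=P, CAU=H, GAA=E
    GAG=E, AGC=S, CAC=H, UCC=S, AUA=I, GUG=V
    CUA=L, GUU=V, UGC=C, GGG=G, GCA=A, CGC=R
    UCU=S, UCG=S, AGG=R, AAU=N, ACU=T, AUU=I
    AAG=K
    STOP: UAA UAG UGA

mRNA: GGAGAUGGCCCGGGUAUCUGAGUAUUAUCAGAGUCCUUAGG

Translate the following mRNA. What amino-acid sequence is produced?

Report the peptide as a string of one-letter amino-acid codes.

Answer: MARVSEYYQSP

Derivation:
start AUG at pos 4
pos 4: AUG -> M; peptide=M
pos 7: GCC -> A; peptide=MA
pos 10: CGG -> R; peptide=MAR
pos 13: GUA -> V; peptide=MARV
pos 16: UCU -> S; peptide=MARVS
pos 19: GAG -> E; peptide=MARVSE
pos 22: UAU -> Y; peptide=MARVSEY
pos 25: UAU -> Y; peptide=MARVSEYY
pos 28: CAG -> Q; peptide=MARVSEYYQ
pos 31: AGU -> S; peptide=MARVSEYYQS
pos 34: CCU -> P; peptide=MARVSEYYQSP
pos 37: UAG -> STOP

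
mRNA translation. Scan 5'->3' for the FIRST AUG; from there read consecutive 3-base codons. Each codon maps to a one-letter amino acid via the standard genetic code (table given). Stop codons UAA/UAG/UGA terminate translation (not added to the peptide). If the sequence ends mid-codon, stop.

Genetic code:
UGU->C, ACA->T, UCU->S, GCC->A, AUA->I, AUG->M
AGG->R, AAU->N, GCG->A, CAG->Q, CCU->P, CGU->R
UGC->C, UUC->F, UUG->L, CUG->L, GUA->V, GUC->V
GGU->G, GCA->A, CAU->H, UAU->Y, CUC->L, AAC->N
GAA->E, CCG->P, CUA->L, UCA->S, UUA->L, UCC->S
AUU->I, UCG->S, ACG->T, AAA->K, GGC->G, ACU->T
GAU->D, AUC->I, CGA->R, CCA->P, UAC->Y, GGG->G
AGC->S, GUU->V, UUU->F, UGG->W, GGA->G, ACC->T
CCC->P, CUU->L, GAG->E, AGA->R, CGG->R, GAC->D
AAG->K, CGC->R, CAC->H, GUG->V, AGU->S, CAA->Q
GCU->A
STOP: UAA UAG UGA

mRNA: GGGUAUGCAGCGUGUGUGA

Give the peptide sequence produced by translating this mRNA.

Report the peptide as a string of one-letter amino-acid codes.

Answer: MQRV

Derivation:
start AUG at pos 4
pos 4: AUG -> M; peptide=M
pos 7: CAG -> Q; peptide=MQ
pos 10: CGU -> R; peptide=MQR
pos 13: GUG -> V; peptide=MQRV
pos 16: UGA -> STOP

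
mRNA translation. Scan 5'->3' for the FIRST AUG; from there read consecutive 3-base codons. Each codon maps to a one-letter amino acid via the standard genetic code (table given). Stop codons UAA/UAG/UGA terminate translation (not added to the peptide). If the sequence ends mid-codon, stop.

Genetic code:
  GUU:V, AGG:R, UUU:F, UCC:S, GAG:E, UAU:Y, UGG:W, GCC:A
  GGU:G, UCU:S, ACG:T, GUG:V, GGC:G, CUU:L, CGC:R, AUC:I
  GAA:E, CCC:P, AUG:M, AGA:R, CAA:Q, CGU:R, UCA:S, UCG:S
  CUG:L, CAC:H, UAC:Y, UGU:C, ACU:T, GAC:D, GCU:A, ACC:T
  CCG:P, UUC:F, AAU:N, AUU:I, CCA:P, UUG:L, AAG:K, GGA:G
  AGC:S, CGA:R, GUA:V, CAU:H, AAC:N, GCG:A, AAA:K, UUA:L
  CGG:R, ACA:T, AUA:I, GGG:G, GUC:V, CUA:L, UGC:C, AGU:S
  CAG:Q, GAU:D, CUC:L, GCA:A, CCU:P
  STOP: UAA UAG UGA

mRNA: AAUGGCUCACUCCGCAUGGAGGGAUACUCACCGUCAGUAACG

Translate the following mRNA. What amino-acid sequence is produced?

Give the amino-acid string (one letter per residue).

Answer: MAHSAWRDTHRQ

Derivation:
start AUG at pos 1
pos 1: AUG -> M; peptide=M
pos 4: GCU -> A; peptide=MA
pos 7: CAC -> H; peptide=MAH
pos 10: UCC -> S; peptide=MAHS
pos 13: GCA -> A; peptide=MAHSA
pos 16: UGG -> W; peptide=MAHSAW
pos 19: AGG -> R; peptide=MAHSAWR
pos 22: GAU -> D; peptide=MAHSAWRD
pos 25: ACU -> T; peptide=MAHSAWRDT
pos 28: CAC -> H; peptide=MAHSAWRDTH
pos 31: CGU -> R; peptide=MAHSAWRDTHR
pos 34: CAG -> Q; peptide=MAHSAWRDTHRQ
pos 37: UAA -> STOP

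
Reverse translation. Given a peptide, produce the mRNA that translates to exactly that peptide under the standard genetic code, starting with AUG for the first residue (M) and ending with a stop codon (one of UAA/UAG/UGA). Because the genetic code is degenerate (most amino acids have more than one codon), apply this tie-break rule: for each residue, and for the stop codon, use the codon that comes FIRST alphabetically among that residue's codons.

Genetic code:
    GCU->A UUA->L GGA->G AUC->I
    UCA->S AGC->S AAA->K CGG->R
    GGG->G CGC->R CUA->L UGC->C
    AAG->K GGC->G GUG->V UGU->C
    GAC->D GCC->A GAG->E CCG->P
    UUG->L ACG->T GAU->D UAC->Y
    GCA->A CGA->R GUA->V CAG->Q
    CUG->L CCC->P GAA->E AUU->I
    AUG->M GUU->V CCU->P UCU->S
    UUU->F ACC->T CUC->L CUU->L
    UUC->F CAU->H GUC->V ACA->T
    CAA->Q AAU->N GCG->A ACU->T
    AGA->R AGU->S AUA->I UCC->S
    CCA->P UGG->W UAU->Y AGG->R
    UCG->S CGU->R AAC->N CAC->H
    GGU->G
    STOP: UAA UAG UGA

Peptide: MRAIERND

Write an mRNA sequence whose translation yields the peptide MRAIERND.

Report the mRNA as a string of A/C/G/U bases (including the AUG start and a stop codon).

Answer: mRNA: AUGAGAGCAAUAGAAAGAAACGACUAA

Derivation:
residue 1: M -> AUG (start codon)
residue 2: R codons sorted = AGA,AGG,CGA,CGC,CGG,CGU -> pick first = AGA
residue 3: A codons sorted = GCA,GCC,GCG,GCU -> pick first = GCA
residue 4: I codons sorted = AUA,AUC,AUU -> pick first = AUA
residue 5: E codons sorted = GAA,GAG -> pick first = GAA
residue 6: R codons sorted = AGA,AGG,CGA,CGC,CGG,CGU -> pick first = AGA
residue 7: N codons sorted = AAC,AAU -> pick first = AAC
residue 8: D codons sorted = GAC,GAU -> pick first = GAC
terminator: stop codons sorted = UAA,UAG,UGA -> pick first = UAA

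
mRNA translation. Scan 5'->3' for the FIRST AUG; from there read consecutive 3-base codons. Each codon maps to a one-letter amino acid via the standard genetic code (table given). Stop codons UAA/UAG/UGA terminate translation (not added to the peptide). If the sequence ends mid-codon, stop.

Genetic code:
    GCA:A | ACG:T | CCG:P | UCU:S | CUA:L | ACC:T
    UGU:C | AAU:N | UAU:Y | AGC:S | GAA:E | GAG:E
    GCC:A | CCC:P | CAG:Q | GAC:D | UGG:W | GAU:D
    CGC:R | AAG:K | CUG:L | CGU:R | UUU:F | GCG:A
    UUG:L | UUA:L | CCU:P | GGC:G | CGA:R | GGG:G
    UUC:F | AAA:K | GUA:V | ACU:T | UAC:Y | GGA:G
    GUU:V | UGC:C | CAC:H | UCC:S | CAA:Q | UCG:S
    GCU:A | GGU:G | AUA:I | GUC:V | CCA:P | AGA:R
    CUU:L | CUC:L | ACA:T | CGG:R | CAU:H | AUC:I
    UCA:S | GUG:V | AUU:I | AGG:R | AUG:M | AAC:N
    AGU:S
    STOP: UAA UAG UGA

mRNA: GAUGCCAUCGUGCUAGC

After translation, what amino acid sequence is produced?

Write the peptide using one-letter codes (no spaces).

start AUG at pos 1
pos 1: AUG -> M; peptide=M
pos 4: CCA -> P; peptide=MP
pos 7: UCG -> S; peptide=MPS
pos 10: UGC -> C; peptide=MPSC
pos 13: UAG -> STOP

Answer: MPSC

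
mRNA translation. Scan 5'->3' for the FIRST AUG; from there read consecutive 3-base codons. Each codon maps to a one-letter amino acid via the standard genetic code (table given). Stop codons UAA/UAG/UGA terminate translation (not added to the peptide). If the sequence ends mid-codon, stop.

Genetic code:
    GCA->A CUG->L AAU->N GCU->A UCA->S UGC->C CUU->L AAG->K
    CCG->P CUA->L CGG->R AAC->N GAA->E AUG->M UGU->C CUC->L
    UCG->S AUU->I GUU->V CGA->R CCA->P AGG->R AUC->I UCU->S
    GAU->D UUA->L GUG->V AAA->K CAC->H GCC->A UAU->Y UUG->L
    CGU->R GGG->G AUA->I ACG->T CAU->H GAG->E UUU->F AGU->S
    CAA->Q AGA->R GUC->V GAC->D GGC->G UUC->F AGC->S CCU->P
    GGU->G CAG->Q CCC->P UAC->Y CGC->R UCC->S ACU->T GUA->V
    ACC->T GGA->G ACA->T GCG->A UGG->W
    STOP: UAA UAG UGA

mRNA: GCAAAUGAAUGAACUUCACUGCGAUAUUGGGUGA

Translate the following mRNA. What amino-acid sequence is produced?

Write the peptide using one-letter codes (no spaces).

Answer: MNELHCDIG

Derivation:
start AUG at pos 4
pos 4: AUG -> M; peptide=M
pos 7: AAU -> N; peptide=MN
pos 10: GAA -> E; peptide=MNE
pos 13: CUU -> L; peptide=MNEL
pos 16: CAC -> H; peptide=MNELH
pos 19: UGC -> C; peptide=MNELHC
pos 22: GAU -> D; peptide=MNELHCD
pos 25: AUU -> I; peptide=MNELHCDI
pos 28: GGG -> G; peptide=MNELHCDIG
pos 31: UGA -> STOP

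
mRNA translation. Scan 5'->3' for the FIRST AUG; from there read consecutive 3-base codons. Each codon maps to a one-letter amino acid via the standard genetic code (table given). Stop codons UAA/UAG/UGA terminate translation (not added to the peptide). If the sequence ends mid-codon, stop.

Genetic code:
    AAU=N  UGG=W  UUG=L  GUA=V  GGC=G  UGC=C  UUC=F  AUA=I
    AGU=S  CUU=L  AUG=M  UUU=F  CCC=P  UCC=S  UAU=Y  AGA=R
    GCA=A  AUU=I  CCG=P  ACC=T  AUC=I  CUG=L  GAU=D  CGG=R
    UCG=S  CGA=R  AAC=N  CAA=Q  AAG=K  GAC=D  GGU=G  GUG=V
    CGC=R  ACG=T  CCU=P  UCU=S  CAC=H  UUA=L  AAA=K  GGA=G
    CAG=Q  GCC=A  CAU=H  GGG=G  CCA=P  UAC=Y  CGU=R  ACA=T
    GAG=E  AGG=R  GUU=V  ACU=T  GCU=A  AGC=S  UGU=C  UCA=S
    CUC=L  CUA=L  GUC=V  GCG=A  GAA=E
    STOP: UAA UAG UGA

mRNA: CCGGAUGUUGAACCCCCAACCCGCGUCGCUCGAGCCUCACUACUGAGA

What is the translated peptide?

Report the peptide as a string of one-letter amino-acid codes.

start AUG at pos 4
pos 4: AUG -> M; peptide=M
pos 7: UUG -> L; peptide=ML
pos 10: AAC -> N; peptide=MLN
pos 13: CCC -> P; peptide=MLNP
pos 16: CAA -> Q; peptide=MLNPQ
pos 19: CCC -> P; peptide=MLNPQP
pos 22: GCG -> A; peptide=MLNPQPA
pos 25: UCG -> S; peptide=MLNPQPAS
pos 28: CUC -> L; peptide=MLNPQPASL
pos 31: GAG -> E; peptide=MLNPQPASLE
pos 34: CCU -> P; peptide=MLNPQPASLEP
pos 37: CAC -> H; peptide=MLNPQPASLEPH
pos 40: UAC -> Y; peptide=MLNPQPASLEPHY
pos 43: UGA -> STOP

Answer: MLNPQPASLEPHY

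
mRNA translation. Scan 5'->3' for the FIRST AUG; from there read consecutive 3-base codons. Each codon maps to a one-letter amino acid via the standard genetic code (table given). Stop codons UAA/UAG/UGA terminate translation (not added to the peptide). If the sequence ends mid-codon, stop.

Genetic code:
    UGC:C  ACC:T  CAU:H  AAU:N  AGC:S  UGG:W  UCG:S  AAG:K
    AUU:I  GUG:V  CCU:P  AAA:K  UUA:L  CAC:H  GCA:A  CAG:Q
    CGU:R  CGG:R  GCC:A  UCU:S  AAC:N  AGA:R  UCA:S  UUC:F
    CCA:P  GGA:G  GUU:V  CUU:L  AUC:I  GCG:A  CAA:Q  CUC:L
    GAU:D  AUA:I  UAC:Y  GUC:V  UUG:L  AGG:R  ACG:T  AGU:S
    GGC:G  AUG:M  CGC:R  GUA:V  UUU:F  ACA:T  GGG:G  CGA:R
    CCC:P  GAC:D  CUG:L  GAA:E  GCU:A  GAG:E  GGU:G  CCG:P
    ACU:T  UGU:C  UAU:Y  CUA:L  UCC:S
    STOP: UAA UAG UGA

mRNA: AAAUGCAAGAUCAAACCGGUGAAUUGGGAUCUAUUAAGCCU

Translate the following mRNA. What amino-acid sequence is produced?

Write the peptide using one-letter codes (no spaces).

Answer: MQDQTGELGSIKP

Derivation:
start AUG at pos 2
pos 2: AUG -> M; peptide=M
pos 5: CAA -> Q; peptide=MQ
pos 8: GAU -> D; peptide=MQD
pos 11: CAA -> Q; peptide=MQDQ
pos 14: ACC -> T; peptide=MQDQT
pos 17: GGU -> G; peptide=MQDQTG
pos 20: GAA -> E; peptide=MQDQTGE
pos 23: UUG -> L; peptide=MQDQTGEL
pos 26: GGA -> G; peptide=MQDQTGELG
pos 29: UCU -> S; peptide=MQDQTGELGS
pos 32: AUU -> I; peptide=MQDQTGELGSI
pos 35: AAG -> K; peptide=MQDQTGELGSIK
pos 38: CCU -> P; peptide=MQDQTGELGSIKP
pos 41: only 0 nt remain (<3), stop (end of mRNA)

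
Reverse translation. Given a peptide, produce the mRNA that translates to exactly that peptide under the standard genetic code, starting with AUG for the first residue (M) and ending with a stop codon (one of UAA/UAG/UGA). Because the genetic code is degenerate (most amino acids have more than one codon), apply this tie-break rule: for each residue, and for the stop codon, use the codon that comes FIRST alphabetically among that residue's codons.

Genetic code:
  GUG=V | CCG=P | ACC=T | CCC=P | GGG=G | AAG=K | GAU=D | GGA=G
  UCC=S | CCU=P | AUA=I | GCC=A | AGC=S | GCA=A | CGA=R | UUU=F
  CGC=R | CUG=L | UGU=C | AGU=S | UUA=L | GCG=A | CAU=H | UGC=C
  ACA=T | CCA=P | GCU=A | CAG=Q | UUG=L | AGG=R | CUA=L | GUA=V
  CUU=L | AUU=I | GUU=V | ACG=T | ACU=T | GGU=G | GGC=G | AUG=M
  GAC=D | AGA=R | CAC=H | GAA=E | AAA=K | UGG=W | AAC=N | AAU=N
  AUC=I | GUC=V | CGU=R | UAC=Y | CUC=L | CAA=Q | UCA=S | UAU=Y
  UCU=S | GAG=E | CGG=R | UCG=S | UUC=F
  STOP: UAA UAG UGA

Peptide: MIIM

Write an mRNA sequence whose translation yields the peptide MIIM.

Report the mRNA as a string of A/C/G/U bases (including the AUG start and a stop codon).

Answer: mRNA: AUGAUAAUAAUGUAA

Derivation:
residue 1: M -> AUG (start codon)
residue 2: I codons sorted = AUA,AUC,AUU -> pick first = AUA
residue 3: I codons sorted = AUA,AUC,AUU -> pick first = AUA
residue 4: M -> AUG (only codon)
terminator: stop codons sorted = UAA,UAG,UGA -> pick first = UAA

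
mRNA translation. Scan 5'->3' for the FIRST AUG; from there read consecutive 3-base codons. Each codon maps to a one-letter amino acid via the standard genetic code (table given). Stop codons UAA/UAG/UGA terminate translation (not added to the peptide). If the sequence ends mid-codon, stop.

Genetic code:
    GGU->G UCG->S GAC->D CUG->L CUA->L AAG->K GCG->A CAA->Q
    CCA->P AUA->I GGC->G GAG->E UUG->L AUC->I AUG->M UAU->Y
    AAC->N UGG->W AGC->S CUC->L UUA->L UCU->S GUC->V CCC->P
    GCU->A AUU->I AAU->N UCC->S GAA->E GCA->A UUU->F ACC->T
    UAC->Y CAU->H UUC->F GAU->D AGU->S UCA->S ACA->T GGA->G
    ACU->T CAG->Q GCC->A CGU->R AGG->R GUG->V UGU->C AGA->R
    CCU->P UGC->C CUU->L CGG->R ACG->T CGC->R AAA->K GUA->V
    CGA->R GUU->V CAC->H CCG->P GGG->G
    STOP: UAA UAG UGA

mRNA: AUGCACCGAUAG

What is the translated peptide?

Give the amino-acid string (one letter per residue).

start AUG at pos 0
pos 0: AUG -> M; peptide=M
pos 3: CAC -> H; peptide=MH
pos 6: CGA -> R; peptide=MHR
pos 9: UAG -> STOP

Answer: MHR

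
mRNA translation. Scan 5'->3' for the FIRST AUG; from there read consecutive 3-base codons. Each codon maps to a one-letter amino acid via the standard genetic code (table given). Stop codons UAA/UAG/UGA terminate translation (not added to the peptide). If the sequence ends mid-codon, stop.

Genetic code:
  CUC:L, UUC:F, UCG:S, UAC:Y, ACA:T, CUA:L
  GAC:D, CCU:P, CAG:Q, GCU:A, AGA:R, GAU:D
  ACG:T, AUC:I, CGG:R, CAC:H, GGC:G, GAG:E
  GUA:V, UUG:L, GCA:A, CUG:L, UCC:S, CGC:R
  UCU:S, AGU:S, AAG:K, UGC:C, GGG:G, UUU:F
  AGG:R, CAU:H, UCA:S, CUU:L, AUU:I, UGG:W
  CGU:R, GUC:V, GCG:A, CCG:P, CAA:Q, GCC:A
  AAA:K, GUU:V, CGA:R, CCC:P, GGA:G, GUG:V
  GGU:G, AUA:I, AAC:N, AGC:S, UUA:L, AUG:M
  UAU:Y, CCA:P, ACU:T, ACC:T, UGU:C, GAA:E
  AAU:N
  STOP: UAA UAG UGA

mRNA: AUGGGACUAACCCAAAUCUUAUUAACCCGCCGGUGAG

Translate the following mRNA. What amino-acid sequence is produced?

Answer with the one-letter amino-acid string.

start AUG at pos 0
pos 0: AUG -> M; peptide=M
pos 3: GGA -> G; peptide=MG
pos 6: CUA -> L; peptide=MGL
pos 9: ACC -> T; peptide=MGLT
pos 12: CAA -> Q; peptide=MGLTQ
pos 15: AUC -> I; peptide=MGLTQI
pos 18: UUA -> L; peptide=MGLTQIL
pos 21: UUA -> L; peptide=MGLTQILL
pos 24: ACC -> T; peptide=MGLTQILLT
pos 27: CGC -> R; peptide=MGLTQILLTR
pos 30: CGG -> R; peptide=MGLTQILLTRR
pos 33: UGA -> STOP

Answer: MGLTQILLTRR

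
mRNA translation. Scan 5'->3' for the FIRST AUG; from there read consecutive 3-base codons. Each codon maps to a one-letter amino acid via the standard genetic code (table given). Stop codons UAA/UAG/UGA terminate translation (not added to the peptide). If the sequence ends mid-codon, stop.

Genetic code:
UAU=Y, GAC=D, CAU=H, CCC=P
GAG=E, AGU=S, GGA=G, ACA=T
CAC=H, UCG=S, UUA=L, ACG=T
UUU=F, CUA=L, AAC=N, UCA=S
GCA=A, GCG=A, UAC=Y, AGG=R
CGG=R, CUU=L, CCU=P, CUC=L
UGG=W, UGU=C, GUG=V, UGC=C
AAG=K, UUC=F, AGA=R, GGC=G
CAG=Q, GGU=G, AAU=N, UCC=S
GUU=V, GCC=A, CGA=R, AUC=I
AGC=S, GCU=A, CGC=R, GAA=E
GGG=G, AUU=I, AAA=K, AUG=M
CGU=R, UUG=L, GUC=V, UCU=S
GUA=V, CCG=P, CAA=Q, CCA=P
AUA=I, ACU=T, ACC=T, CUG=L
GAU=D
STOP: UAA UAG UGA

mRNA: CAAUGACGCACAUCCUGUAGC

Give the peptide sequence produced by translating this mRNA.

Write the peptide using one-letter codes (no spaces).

Answer: MTHIL

Derivation:
start AUG at pos 2
pos 2: AUG -> M; peptide=M
pos 5: ACG -> T; peptide=MT
pos 8: CAC -> H; peptide=MTH
pos 11: AUC -> I; peptide=MTHI
pos 14: CUG -> L; peptide=MTHIL
pos 17: UAG -> STOP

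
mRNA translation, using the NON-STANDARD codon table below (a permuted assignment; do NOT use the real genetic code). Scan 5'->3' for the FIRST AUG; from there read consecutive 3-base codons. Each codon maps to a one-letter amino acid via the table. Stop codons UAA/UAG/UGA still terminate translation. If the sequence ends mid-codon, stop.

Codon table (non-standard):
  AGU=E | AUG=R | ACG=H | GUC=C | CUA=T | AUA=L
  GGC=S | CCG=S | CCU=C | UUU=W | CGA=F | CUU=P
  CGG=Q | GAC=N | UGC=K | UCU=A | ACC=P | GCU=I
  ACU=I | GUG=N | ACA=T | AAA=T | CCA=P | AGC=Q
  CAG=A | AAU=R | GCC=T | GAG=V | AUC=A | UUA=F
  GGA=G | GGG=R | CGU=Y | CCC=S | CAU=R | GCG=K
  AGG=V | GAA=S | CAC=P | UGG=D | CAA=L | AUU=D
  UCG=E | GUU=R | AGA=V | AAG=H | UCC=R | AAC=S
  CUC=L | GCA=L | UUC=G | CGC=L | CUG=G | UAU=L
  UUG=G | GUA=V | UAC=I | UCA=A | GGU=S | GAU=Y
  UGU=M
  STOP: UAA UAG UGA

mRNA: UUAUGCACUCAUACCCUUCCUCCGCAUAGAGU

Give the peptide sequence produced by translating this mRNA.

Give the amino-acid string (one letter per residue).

start AUG at pos 2
pos 2: AUG -> R; peptide=R
pos 5: CAC -> P; peptide=RP
pos 8: UCA -> A; peptide=RPA
pos 11: UAC -> I; peptide=RPAI
pos 14: CCU -> C; peptide=RPAIC
pos 17: UCC -> R; peptide=RPAICR
pos 20: UCC -> R; peptide=RPAICRR
pos 23: GCA -> L; peptide=RPAICRRL
pos 26: UAG -> STOP

Answer: RPAICRRL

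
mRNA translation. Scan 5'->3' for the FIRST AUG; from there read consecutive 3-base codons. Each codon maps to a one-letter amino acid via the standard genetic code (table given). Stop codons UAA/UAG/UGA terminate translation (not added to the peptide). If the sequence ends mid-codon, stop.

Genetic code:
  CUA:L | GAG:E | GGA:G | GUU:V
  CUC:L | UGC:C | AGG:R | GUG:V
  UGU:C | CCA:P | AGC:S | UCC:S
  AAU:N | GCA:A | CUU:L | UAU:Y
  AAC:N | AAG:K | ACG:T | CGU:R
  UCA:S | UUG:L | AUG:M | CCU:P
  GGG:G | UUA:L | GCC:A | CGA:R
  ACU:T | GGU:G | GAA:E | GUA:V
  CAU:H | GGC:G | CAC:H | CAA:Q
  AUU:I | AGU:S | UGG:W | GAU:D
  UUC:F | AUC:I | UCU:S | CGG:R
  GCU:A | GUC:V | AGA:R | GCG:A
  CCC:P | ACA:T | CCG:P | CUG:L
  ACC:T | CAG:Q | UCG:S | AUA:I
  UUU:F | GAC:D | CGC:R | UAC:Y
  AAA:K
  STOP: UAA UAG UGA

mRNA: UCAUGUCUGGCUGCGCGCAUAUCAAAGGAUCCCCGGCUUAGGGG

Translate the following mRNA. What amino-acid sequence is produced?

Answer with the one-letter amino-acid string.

Answer: MSGCAHIKGSPA

Derivation:
start AUG at pos 2
pos 2: AUG -> M; peptide=M
pos 5: UCU -> S; peptide=MS
pos 8: GGC -> G; peptide=MSG
pos 11: UGC -> C; peptide=MSGC
pos 14: GCG -> A; peptide=MSGCA
pos 17: CAU -> H; peptide=MSGCAH
pos 20: AUC -> I; peptide=MSGCAHI
pos 23: AAA -> K; peptide=MSGCAHIK
pos 26: GGA -> G; peptide=MSGCAHIKG
pos 29: UCC -> S; peptide=MSGCAHIKGS
pos 32: CCG -> P; peptide=MSGCAHIKGSP
pos 35: GCU -> A; peptide=MSGCAHIKGSPA
pos 38: UAG -> STOP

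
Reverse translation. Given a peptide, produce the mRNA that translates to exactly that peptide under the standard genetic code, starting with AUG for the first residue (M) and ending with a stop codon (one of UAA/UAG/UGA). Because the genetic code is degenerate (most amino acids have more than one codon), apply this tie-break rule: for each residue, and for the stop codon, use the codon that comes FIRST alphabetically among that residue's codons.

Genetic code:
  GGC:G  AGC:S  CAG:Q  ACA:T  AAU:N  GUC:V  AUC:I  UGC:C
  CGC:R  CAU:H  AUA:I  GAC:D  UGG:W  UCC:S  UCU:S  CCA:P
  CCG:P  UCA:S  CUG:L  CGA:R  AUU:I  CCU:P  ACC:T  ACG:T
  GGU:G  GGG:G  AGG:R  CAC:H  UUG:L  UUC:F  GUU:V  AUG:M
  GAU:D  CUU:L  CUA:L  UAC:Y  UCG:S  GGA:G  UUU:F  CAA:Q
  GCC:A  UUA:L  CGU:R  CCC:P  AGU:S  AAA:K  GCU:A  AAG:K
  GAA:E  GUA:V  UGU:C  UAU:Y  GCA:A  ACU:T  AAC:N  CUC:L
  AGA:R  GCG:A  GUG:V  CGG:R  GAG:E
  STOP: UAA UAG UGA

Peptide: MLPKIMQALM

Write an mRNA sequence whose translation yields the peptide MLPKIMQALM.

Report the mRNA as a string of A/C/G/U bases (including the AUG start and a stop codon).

residue 1: M -> AUG (start codon)
residue 2: L codons sorted = CUA,CUC,CUG,CUU,UUA,UUG -> pick first = CUA
residue 3: P codons sorted = CCA,CCC,CCG,CCU -> pick first = CCA
residue 4: K codons sorted = AAA,AAG -> pick first = AAA
residue 5: I codons sorted = AUA,AUC,AUU -> pick first = AUA
residue 6: M -> AUG (only codon)
residue 7: Q codons sorted = CAA,CAG -> pick first = CAA
residue 8: A codons sorted = GCA,GCC,GCG,GCU -> pick first = GCA
residue 9: L codons sorted = CUA,CUC,CUG,CUU,UUA,UUG -> pick first = CUA
residue 10: M -> AUG (only codon)
terminator: stop codons sorted = UAA,UAG,UGA -> pick first = UAA

Answer: mRNA: AUGCUACCAAAAAUAAUGCAAGCACUAAUGUAA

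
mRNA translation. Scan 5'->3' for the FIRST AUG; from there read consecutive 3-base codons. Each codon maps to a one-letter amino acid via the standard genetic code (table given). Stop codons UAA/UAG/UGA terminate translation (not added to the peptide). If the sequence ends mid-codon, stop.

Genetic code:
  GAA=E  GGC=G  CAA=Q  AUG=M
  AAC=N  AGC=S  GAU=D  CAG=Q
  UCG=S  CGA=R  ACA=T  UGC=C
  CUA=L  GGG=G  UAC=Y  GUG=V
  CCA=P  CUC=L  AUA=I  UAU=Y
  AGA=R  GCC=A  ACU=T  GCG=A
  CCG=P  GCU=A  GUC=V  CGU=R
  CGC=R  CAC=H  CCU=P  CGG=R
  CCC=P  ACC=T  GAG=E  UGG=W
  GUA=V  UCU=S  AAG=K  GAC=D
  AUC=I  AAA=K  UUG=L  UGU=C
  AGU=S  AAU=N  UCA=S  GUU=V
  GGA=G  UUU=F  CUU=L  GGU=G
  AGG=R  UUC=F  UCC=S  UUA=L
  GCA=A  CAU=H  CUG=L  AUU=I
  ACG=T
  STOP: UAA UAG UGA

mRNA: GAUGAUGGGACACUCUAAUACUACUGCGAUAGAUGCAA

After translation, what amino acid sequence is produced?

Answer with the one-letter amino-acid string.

start AUG at pos 1
pos 1: AUG -> M; peptide=M
pos 4: AUG -> M; peptide=MM
pos 7: GGA -> G; peptide=MMG
pos 10: CAC -> H; peptide=MMGH
pos 13: UCU -> S; peptide=MMGHS
pos 16: AAU -> N; peptide=MMGHSN
pos 19: ACU -> T; peptide=MMGHSNT
pos 22: ACU -> T; peptide=MMGHSNTT
pos 25: GCG -> A; peptide=MMGHSNTTA
pos 28: AUA -> I; peptide=MMGHSNTTAI
pos 31: GAU -> D; peptide=MMGHSNTTAID
pos 34: GCA -> A; peptide=MMGHSNTTAIDA
pos 37: only 1 nt remain (<3), stop (end of mRNA)

Answer: MMGHSNTTAIDA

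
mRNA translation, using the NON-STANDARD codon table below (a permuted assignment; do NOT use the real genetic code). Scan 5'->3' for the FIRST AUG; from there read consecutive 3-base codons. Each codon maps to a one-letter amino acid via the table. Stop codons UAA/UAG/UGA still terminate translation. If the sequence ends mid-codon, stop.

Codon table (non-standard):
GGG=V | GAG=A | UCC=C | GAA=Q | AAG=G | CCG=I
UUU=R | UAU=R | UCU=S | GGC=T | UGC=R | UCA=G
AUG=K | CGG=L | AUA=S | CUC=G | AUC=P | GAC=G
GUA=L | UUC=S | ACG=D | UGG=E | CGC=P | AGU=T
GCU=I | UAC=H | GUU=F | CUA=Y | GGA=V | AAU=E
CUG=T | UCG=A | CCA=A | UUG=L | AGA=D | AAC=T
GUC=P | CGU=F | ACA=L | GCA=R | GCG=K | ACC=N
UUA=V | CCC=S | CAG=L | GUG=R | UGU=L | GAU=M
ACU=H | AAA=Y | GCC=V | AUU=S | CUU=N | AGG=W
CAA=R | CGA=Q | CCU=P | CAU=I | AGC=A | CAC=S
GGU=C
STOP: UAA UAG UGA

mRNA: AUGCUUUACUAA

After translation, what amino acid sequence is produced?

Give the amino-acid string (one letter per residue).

Answer: KNH

Derivation:
start AUG at pos 0
pos 0: AUG -> K; peptide=K
pos 3: CUU -> N; peptide=KN
pos 6: UAC -> H; peptide=KNH
pos 9: UAA -> STOP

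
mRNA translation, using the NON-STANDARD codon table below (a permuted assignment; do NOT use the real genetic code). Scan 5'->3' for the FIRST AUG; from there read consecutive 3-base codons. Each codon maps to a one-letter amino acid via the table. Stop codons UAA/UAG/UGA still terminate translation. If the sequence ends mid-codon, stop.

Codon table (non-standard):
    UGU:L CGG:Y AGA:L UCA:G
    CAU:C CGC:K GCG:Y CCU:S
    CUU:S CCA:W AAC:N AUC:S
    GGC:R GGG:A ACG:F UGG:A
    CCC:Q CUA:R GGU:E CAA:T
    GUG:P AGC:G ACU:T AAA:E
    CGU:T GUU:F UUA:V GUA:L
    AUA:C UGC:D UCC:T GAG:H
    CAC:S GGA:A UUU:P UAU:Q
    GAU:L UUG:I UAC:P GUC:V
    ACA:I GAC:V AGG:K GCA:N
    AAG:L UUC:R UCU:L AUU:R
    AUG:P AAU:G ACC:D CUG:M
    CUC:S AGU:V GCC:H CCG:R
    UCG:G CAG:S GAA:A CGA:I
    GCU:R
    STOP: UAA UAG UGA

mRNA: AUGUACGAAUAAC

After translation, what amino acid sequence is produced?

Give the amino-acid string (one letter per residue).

start AUG at pos 0
pos 0: AUG -> P; peptide=P
pos 3: UAC -> P; peptide=PP
pos 6: GAA -> A; peptide=PPA
pos 9: UAA -> STOP

Answer: PPA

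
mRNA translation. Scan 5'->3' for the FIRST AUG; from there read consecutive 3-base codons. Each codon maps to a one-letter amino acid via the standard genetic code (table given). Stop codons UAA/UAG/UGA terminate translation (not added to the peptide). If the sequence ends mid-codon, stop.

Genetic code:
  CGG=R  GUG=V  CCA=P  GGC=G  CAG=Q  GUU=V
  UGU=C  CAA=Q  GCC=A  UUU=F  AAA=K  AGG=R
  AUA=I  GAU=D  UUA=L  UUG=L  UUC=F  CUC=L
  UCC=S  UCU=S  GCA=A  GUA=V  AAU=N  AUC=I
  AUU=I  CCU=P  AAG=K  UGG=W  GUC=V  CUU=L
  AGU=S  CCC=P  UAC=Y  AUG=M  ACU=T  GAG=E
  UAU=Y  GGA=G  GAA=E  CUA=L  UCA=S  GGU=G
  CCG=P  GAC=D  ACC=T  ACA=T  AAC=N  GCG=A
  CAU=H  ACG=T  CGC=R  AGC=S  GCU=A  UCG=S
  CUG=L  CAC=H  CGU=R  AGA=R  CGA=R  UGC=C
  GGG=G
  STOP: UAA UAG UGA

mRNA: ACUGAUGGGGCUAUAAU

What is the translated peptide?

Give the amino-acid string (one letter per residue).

Answer: MGL

Derivation:
start AUG at pos 4
pos 4: AUG -> M; peptide=M
pos 7: GGG -> G; peptide=MG
pos 10: CUA -> L; peptide=MGL
pos 13: UAA -> STOP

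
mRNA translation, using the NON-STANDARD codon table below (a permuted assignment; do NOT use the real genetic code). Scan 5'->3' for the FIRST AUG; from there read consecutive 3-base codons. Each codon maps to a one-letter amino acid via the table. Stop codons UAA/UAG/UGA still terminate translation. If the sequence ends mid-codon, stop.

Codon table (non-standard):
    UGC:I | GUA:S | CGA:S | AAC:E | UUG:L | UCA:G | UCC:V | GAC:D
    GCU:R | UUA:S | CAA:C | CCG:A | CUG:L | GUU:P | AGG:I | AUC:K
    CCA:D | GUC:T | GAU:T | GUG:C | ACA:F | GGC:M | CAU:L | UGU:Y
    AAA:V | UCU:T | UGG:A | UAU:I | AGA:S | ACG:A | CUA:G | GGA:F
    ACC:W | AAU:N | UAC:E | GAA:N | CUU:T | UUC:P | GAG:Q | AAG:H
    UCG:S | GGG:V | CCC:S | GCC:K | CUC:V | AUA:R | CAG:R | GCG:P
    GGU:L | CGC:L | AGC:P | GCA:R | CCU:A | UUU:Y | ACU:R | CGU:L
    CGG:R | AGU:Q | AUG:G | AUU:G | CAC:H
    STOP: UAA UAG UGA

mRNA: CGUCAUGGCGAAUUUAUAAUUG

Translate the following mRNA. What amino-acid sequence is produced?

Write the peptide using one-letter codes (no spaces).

Answer: GPNS

Derivation:
start AUG at pos 4
pos 4: AUG -> G; peptide=G
pos 7: GCG -> P; peptide=GP
pos 10: AAU -> N; peptide=GPN
pos 13: UUA -> S; peptide=GPNS
pos 16: UAA -> STOP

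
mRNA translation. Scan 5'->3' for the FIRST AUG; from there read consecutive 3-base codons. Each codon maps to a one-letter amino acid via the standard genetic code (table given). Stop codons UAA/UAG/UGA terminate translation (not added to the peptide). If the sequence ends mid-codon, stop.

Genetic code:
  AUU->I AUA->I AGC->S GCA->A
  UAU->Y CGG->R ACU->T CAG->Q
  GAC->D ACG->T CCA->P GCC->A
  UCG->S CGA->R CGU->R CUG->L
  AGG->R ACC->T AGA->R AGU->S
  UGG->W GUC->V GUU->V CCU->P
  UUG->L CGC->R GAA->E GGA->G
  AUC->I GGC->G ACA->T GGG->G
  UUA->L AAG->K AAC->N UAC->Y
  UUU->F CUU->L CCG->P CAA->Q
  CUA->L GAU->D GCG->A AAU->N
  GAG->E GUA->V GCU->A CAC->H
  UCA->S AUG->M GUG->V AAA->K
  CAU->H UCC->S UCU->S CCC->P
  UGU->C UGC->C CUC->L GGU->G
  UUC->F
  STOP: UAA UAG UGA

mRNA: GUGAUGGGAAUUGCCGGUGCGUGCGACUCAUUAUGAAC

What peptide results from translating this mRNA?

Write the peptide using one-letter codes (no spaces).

Answer: MGIAGACDSL

Derivation:
start AUG at pos 3
pos 3: AUG -> M; peptide=M
pos 6: GGA -> G; peptide=MG
pos 9: AUU -> I; peptide=MGI
pos 12: GCC -> A; peptide=MGIA
pos 15: GGU -> G; peptide=MGIAG
pos 18: GCG -> A; peptide=MGIAGA
pos 21: UGC -> C; peptide=MGIAGAC
pos 24: GAC -> D; peptide=MGIAGACD
pos 27: UCA -> S; peptide=MGIAGACDS
pos 30: UUA -> L; peptide=MGIAGACDSL
pos 33: UGA -> STOP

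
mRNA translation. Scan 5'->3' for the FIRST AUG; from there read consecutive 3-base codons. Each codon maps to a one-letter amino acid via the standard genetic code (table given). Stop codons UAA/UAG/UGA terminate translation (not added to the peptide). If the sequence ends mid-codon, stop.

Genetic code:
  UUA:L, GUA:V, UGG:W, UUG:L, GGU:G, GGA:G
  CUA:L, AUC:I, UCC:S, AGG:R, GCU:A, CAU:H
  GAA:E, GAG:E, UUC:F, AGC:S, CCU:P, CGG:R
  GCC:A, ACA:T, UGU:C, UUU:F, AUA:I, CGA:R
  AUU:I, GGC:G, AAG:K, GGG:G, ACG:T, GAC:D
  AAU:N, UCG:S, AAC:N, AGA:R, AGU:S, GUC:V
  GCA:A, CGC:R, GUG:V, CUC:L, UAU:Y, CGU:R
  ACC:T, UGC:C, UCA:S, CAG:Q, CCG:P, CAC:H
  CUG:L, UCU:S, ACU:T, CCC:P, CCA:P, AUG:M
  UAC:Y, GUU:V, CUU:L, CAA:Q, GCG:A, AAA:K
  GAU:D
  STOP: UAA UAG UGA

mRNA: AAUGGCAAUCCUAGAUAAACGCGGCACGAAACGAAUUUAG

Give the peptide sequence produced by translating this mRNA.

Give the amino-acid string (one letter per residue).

Answer: MAILDKRGTKRI

Derivation:
start AUG at pos 1
pos 1: AUG -> M; peptide=M
pos 4: GCA -> A; peptide=MA
pos 7: AUC -> I; peptide=MAI
pos 10: CUA -> L; peptide=MAIL
pos 13: GAU -> D; peptide=MAILD
pos 16: AAA -> K; peptide=MAILDK
pos 19: CGC -> R; peptide=MAILDKR
pos 22: GGC -> G; peptide=MAILDKRG
pos 25: ACG -> T; peptide=MAILDKRGT
pos 28: AAA -> K; peptide=MAILDKRGTK
pos 31: CGA -> R; peptide=MAILDKRGTKR
pos 34: AUU -> I; peptide=MAILDKRGTKRI
pos 37: UAG -> STOP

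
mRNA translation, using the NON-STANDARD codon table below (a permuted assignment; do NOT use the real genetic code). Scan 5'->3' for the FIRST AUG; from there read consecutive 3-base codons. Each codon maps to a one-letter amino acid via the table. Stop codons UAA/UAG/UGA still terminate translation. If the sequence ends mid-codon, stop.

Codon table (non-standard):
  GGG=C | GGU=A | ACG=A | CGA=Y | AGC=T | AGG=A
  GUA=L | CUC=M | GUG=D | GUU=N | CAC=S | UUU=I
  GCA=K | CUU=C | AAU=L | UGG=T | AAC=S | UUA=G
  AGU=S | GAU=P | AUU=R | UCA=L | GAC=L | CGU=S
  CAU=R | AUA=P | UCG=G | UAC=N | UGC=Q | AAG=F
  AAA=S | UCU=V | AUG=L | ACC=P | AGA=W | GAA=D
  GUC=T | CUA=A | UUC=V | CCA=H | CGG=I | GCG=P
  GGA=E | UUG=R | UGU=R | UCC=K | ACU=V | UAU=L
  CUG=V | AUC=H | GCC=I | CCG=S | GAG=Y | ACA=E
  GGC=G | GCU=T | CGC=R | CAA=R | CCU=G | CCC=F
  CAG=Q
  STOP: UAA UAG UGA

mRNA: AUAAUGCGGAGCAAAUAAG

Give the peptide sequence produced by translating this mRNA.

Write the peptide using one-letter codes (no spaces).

start AUG at pos 3
pos 3: AUG -> L; peptide=L
pos 6: CGG -> I; peptide=LI
pos 9: AGC -> T; peptide=LIT
pos 12: AAA -> S; peptide=LITS
pos 15: UAA -> STOP

Answer: LITS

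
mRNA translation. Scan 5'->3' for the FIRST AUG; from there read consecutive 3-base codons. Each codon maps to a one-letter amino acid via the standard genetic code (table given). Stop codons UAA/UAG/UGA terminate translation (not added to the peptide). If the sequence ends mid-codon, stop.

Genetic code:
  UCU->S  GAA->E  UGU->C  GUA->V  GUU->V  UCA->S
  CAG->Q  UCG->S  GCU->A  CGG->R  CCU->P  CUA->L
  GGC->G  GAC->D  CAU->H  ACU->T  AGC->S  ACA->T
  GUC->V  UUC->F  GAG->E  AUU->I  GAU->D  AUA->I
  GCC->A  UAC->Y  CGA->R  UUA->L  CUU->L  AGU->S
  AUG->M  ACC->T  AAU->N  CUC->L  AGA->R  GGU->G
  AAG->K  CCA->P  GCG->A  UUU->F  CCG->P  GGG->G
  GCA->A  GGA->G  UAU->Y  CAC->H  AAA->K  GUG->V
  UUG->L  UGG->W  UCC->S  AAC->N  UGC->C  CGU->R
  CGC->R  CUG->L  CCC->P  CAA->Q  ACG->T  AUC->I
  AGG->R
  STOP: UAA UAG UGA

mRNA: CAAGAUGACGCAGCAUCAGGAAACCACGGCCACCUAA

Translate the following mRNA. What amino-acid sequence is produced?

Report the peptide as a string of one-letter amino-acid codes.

Answer: MTQHQETTAT

Derivation:
start AUG at pos 4
pos 4: AUG -> M; peptide=M
pos 7: ACG -> T; peptide=MT
pos 10: CAG -> Q; peptide=MTQ
pos 13: CAU -> H; peptide=MTQH
pos 16: CAG -> Q; peptide=MTQHQ
pos 19: GAA -> E; peptide=MTQHQE
pos 22: ACC -> T; peptide=MTQHQET
pos 25: ACG -> T; peptide=MTQHQETT
pos 28: GCC -> A; peptide=MTQHQETTA
pos 31: ACC -> T; peptide=MTQHQETTAT
pos 34: UAA -> STOP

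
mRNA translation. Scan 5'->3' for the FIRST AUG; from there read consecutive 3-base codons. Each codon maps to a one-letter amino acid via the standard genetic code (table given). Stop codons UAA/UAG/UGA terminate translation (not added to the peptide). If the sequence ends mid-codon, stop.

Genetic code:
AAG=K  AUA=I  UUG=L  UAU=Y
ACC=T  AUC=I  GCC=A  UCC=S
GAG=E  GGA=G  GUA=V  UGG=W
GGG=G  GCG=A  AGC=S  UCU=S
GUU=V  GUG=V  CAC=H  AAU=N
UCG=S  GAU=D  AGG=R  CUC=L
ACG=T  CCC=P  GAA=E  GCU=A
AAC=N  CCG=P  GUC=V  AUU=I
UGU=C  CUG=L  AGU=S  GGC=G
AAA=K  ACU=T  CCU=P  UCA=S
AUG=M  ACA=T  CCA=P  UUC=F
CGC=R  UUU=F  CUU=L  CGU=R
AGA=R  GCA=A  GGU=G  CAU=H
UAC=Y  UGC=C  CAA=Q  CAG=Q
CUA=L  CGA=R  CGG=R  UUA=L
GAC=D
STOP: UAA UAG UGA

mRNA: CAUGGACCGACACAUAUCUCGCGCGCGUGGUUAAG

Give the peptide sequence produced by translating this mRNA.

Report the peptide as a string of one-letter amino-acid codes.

start AUG at pos 1
pos 1: AUG -> M; peptide=M
pos 4: GAC -> D; peptide=MD
pos 7: CGA -> R; peptide=MDR
pos 10: CAC -> H; peptide=MDRH
pos 13: AUA -> I; peptide=MDRHI
pos 16: UCU -> S; peptide=MDRHIS
pos 19: CGC -> R; peptide=MDRHISR
pos 22: GCG -> A; peptide=MDRHISRA
pos 25: CGU -> R; peptide=MDRHISRAR
pos 28: GGU -> G; peptide=MDRHISRARG
pos 31: UAA -> STOP

Answer: MDRHISRARG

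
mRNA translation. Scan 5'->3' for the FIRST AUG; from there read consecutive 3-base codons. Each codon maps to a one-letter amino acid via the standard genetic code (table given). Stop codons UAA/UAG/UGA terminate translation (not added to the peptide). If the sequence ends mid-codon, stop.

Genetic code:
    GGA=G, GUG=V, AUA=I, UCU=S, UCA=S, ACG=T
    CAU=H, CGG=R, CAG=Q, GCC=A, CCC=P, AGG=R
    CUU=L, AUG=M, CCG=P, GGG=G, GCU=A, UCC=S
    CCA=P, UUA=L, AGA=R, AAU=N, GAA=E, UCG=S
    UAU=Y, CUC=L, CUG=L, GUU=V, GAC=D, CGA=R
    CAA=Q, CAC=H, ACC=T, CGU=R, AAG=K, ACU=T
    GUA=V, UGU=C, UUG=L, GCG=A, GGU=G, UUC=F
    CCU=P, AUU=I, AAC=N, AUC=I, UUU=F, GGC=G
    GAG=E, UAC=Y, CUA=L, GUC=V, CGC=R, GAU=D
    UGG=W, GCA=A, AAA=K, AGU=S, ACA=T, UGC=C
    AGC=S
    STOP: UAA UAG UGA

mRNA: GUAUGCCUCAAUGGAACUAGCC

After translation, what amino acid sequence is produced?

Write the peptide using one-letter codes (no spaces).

start AUG at pos 2
pos 2: AUG -> M; peptide=M
pos 5: CCU -> P; peptide=MP
pos 8: CAA -> Q; peptide=MPQ
pos 11: UGG -> W; peptide=MPQW
pos 14: AAC -> N; peptide=MPQWN
pos 17: UAG -> STOP

Answer: MPQWN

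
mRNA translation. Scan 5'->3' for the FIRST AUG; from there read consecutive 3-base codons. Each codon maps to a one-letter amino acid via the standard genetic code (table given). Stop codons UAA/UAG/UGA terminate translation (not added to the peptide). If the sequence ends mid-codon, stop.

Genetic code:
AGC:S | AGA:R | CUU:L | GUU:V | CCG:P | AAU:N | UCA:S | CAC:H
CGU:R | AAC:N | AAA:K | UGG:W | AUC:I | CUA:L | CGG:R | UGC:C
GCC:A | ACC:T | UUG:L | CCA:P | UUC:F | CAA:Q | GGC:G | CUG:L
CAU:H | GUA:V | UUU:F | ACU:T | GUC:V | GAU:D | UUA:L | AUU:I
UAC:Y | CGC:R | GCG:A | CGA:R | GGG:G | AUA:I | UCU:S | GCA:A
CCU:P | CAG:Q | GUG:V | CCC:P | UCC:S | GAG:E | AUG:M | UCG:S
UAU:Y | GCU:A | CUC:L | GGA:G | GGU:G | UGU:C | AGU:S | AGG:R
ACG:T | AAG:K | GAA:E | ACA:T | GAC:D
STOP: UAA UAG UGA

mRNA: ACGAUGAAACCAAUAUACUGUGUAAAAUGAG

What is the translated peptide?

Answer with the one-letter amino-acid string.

start AUG at pos 3
pos 3: AUG -> M; peptide=M
pos 6: AAA -> K; peptide=MK
pos 9: CCA -> P; peptide=MKP
pos 12: AUA -> I; peptide=MKPI
pos 15: UAC -> Y; peptide=MKPIY
pos 18: UGU -> C; peptide=MKPIYC
pos 21: GUA -> V; peptide=MKPIYCV
pos 24: AAA -> K; peptide=MKPIYCVK
pos 27: UGA -> STOP

Answer: MKPIYCVK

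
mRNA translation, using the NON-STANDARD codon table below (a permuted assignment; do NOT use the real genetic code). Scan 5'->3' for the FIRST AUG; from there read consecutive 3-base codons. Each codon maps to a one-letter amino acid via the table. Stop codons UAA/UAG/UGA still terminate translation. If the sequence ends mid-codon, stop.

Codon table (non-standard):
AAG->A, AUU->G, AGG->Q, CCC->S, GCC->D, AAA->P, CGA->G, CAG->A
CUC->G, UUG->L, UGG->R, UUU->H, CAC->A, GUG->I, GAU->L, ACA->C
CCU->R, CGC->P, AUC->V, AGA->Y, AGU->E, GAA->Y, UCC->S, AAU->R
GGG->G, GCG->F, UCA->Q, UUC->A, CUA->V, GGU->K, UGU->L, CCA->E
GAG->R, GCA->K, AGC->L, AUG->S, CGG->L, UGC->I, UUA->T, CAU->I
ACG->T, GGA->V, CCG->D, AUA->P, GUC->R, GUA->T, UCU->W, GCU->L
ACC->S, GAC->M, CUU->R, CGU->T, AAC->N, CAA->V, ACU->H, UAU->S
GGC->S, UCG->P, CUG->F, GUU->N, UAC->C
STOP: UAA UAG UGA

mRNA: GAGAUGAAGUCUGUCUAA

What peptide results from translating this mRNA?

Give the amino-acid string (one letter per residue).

start AUG at pos 3
pos 3: AUG -> S; peptide=S
pos 6: AAG -> A; peptide=SA
pos 9: UCU -> W; peptide=SAW
pos 12: GUC -> R; peptide=SAWR
pos 15: UAA -> STOP

Answer: SAWR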